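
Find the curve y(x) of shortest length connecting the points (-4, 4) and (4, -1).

Arc-length functional: J[y] = ∫ sqrt(1 + (y')^2) dx.
Lagrangian L = sqrt(1 + (y')^2) has no explicit y dependence, so ∂L/∂y = 0 and the Euler-Lagrange equation gives
    d/dx( y' / sqrt(1 + (y')^2) ) = 0  ⇒  y' / sqrt(1 + (y')^2) = const.
Hence y' is constant, so y(x) is affine.
Fitting the endpoints (-4, 4) and (4, -1):
    slope m = ((-1) − 4) / (4 − (-4)) = -5/8,
    intercept c = 4 − m·(-4) = 3/2.
Extremal: y(x) = (-5/8) x + 3/2.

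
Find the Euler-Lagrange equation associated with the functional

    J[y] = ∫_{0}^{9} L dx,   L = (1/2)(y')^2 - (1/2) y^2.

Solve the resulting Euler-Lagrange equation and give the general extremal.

The Lagrangian is L = (1/2)(y')^2 - (1/2) y^2.
∂L/∂y = -y.
∂L/∂y' = y'.
The Euler-Lagrange equation d/dx(∂L/∂y') − ∂L/∂y = 0 becomes:
    y'' + y = 0
General solution: y(x) = A sin(x) + B cos(x), where A and B are arbitrary constants fixed by the endpoint conditions.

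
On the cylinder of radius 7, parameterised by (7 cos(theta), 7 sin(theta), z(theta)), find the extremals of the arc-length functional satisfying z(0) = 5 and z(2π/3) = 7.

Parameterise the cylinder of radius R = 7 as
    r(θ) = (7 cos θ, 7 sin θ, z(θ)).
The arc-length element is
    ds = sqrt(49 + (dz/dθ)^2) dθ,
so the Lagrangian is L = sqrt(49 + z'^2).
L depends on z' only, not on z or θ, so ∂L/∂z = 0 and
    ∂L/∂z' = z' / sqrt(49 + z'^2).
The Euler-Lagrange equation gives
    d/dθ( z' / sqrt(49 + z'^2) ) = 0,
so z' is constant. Integrating once:
    z(θ) = a θ + b,
a helix on the cylinder (a straight line when the cylinder is unrolled). The constants a, b are determined by the endpoint conditions.
With endpoint conditions z(0) = 5 and z(2π/3) = 7: from z(0) = b we get b = 5, and a·2π/3 + 5 = 7 gives a = 3/π, so
    z(θ) = (3/π) θ + 5.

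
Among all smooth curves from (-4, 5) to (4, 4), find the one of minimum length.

Arc-length functional: J[y] = ∫ sqrt(1 + (y')^2) dx.
Lagrangian L = sqrt(1 + (y')^2) has no explicit y dependence, so ∂L/∂y = 0 and the Euler-Lagrange equation gives
    d/dx( y' / sqrt(1 + (y')^2) ) = 0  ⇒  y' / sqrt(1 + (y')^2) = const.
Hence y' is constant, so y(x) is affine.
Fitting the endpoints (-4, 5) and (4, 4):
    slope m = (4 − 5) / (4 − (-4)) = -1/8,
    intercept c = 5 − m·(-4) = 9/2.
Extremal: y(x) = (-1/8) x + 9/2.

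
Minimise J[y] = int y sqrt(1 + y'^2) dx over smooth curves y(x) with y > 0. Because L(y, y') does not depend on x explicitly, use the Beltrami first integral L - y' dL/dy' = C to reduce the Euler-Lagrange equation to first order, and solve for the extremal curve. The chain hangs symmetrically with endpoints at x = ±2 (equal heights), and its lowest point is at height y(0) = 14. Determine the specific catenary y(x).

The Lagrangian L(y, y') = y sqrt(1 + y'^2) has no explicit x dependence, so the Beltrami identity applies:
    L − y' ∂L/∂y' = C.
Compute ∂L/∂y' = y · y' / sqrt(1 + y'^2). Then
    L − y' ∂L/∂y'
    = y sqrt(1 + y'^2) − y · y'^2 / sqrt(1 + y'^2)
    = y (1 + y'^2 − y'^2) / sqrt(1 + y'^2)
    = y / sqrt(1 + y'^2) = C.
Squaring gives y^2 = C^2 (1 + y'^2), i.e.
    y'^2 = y^2 / C^2 − 1.
Separating variables,
    dy / sqrt(y^2 − C^2) = dx / C,
and integrating gives arccosh(y / C) = (x − a)/C, so
    y(x) = C cosh((x − a)/C),
the catenary. The constants C and a are fixed by the two endpoint conditions (and, for the hanging-chain problem, the length constraint selects C).
Now fit the given data. The endpoints x = ±2 are symmetric at equal height, so the catenary is even about its minimum: a = 0 and y(x) = C cosh(x/C). The lowest point is y(0) = C cosh(0) = C, and we are told y(0) = 14, so C = 14. Therefore
    y(x) = 14 cosh(x/14),
and at the endpoints
    y(±2) = 14 cosh(2/14).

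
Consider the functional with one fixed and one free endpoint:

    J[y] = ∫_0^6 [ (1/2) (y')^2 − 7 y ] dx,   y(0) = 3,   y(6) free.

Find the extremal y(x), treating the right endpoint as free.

The Lagrangian L = (1/2) (y')^2 − 7 y gives
    ∂L/∂y = −7,   ∂L/∂y' = y'.
Euler-Lagrange: d/dx(y') − (−7) = 0, i.e. y'' + 7 = 0, so
    y(x) = −(7/2) x^2 + C1 x + C2.
Fixed left endpoint y(0) = 3 ⇒ C2 = 3.
The right endpoint x = 6 is free, so the natural (transversality) condition is ∂L/∂y' |_{x=6} = 0, i.e. y'(6) = 0.
Compute y'(x) = −7 x + C1, so y'(6) = −42 + C1 = 0 ⇒ C1 = 42.
Therefore the extremal is
    y(x) = −(7/2) x^2 + 42 x + 3.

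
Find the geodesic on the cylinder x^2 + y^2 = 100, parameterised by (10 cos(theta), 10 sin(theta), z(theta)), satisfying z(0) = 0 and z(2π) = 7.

Parameterise the cylinder of radius R = 10 as
    r(θ) = (10 cos θ, 10 sin θ, z(θ)).
The arc-length element is
    ds = sqrt(100 + (dz/dθ)^2) dθ,
so the Lagrangian is L = sqrt(100 + z'^2).
L depends on z' only, not on z or θ, so ∂L/∂z = 0 and
    ∂L/∂z' = z' / sqrt(100 + z'^2).
The Euler-Lagrange equation gives
    d/dθ( z' / sqrt(100 + z'^2) ) = 0,
so z' is constant. Integrating once:
    z(θ) = a θ + b,
a helix on the cylinder (a straight line when the cylinder is unrolled). The constants a, b are determined by the endpoint conditions.
With endpoint conditions z(0) = 0 and z(2π) = 7: from z(0) = b we get b = 0, and a·2π + 0 = 7 gives a = 7/(2π), so
    z(θ) = (7/(2π)) θ.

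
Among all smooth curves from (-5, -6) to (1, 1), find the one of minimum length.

Arc-length functional: J[y] = ∫ sqrt(1 + (y')^2) dx.
Lagrangian L = sqrt(1 + (y')^2) has no explicit y dependence, so ∂L/∂y = 0 and the Euler-Lagrange equation gives
    d/dx( y' / sqrt(1 + (y')^2) ) = 0  ⇒  y' / sqrt(1 + (y')^2) = const.
Hence y' is constant, so y(x) is affine.
Fitting the endpoints (-5, -6) and (1, 1):
    slope m = (1 − (-6)) / (1 − (-5)) = 7/6,
    intercept c = (-6) − m·(-5) = -1/6.
Extremal: y(x) = (7/6) x - 1/6.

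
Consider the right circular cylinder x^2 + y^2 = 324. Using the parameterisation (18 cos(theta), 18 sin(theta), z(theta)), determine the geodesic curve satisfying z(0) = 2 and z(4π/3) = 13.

Parameterise the cylinder of radius R = 18 as
    r(θ) = (18 cos θ, 18 sin θ, z(θ)).
The arc-length element is
    ds = sqrt(324 + (dz/dθ)^2) dθ,
so the Lagrangian is L = sqrt(324 + z'^2).
L depends on z' only, not on z or θ, so ∂L/∂z = 0 and
    ∂L/∂z' = z' / sqrt(324 + z'^2).
The Euler-Lagrange equation gives
    d/dθ( z' / sqrt(324 + z'^2) ) = 0,
so z' is constant. Integrating once:
    z(θ) = a θ + b,
a helix on the cylinder (a straight line when the cylinder is unrolled). The constants a, b are determined by the endpoint conditions.
With endpoint conditions z(0) = 2 and z(4π/3) = 13: from z(0) = b we get b = 2, and a·4π/3 + 2 = 13 gives a = 33/(4π), so
    z(θ) = (33/(4π)) θ + 2.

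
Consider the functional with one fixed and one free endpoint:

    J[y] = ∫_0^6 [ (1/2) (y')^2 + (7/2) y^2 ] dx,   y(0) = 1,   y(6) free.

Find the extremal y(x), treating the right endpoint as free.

The Lagrangian L = (1/2) (y')^2 + (7/2) y^2 gives
    ∂L/∂y = 7 y,   ∂L/∂y' = y'.
Euler-Lagrange: y'' − 7 y = 0.
With k = sqrt(7), the general solution is
    y(x) = A cosh(sqrt(7) x) + B sinh(sqrt(7) x).
Fixed left endpoint y(0) = 1 ⇒ A = 1.
The right endpoint x = 6 is free, so the natural (transversality) condition is ∂L/∂y' |_{x=6} = 0, i.e. y'(6) = 0.
Compute y'(x) = A k sinh(k x) + B k cosh(k x), so
    y'(6) = A k sinh(k·6) + B k cosh(k·6) = 0
    ⇒ B = −A tanh(k·6) = − tanh(sqrt(7)·6).
Therefore the extremal is
    y(x) = cosh(sqrt(7) x) − tanh(sqrt(7)·6) sinh(sqrt(7) x).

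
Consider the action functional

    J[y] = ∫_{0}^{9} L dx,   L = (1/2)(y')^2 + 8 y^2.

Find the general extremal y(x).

The Lagrangian is L = (1/2)(y')^2 + 8 y^2.
∂L/∂y = 16y.
∂L/∂y' = y'.
The Euler-Lagrange equation d/dx(∂L/∂y') − ∂L/∂y = 0 becomes:
    y'' - 16 y = 0
General solution: y(x) = A e^(4x) + B e^(-4x), where A and B are arbitrary constants fixed by the endpoint conditions.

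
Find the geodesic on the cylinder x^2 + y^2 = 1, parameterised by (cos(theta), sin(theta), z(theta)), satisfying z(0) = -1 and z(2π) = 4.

Parameterise the cylinder of radius R = 1 as
    r(θ) = (cos θ, sin θ, z(θ)).
The arc-length element is
    ds = sqrt(1 + (dz/dθ)^2) dθ,
so the Lagrangian is L = sqrt(1 + z'^2).
L depends on z' only, not on z or θ, so ∂L/∂z = 0 and
    ∂L/∂z' = z' / sqrt(1 + z'^2).
The Euler-Lagrange equation gives
    d/dθ( z' / sqrt(1 + z'^2) ) = 0,
so z' is constant. Integrating once:
    z(θ) = a θ + b,
a helix on the cylinder (a straight line when the cylinder is unrolled). The constants a, b are determined by the endpoint conditions.
With endpoint conditions z(0) = -1 and z(2π) = 4: from z(0) = b we get b = -1, and a·2π + -1 = 4 gives a = 5/(2π), so
    z(θ) = (5/(2π)) θ − 1.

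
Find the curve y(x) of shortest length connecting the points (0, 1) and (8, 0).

Arc-length functional: J[y] = ∫ sqrt(1 + (y')^2) dx.
Lagrangian L = sqrt(1 + (y')^2) has no explicit y dependence, so ∂L/∂y = 0 and the Euler-Lagrange equation gives
    d/dx( y' / sqrt(1 + (y')^2) ) = 0  ⇒  y' / sqrt(1 + (y')^2) = const.
Hence y' is constant, so y(x) is affine.
Fitting the endpoints (0, 1) and (8, 0):
    slope m = (0 − 1) / (8 − 0) = -1/8,
    intercept c = 1 − m·0 = 1.
Extremal: y(x) = (-1/8) x + 1.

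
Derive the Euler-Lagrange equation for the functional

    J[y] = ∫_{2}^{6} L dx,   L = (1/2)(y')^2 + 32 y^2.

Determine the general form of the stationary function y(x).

The Lagrangian is L = (1/2)(y')^2 + 32 y^2.
∂L/∂y = 64y.
∂L/∂y' = y'.
The Euler-Lagrange equation d/dx(∂L/∂y') − ∂L/∂y = 0 becomes:
    y'' - 64 y = 0
General solution: y(x) = A e^(8x) + B e^(-8x), where A and B are arbitrary constants fixed by the endpoint conditions.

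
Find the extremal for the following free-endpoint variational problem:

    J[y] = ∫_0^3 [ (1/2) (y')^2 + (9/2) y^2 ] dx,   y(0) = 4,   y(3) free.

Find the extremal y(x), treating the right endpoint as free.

The Lagrangian L = (1/2) (y')^2 + (9/2) y^2 gives
    ∂L/∂y = 9 y,   ∂L/∂y' = y'.
Euler-Lagrange: y'' − 9 y = 0.
With k = 3, the general solution is
    y(x) = A cosh(3 x) + B sinh(3 x).
Fixed left endpoint y(0) = 4 ⇒ A = 4.
The right endpoint x = 3 is free, so the natural (transversality) condition is ∂L/∂y' |_{x=3} = 0, i.e. y'(3) = 0.
Compute y'(x) = A k sinh(k x) + B k cosh(k x), so
    y'(3) = A k sinh(k·3) + B k cosh(k·3) = 0
    ⇒ B = −A tanh(k·3) = − 4 tanh(3·3).
Therefore the extremal is
    y(x) = 4 cosh(3 x) − 4 tanh(3·3) sinh(3 x).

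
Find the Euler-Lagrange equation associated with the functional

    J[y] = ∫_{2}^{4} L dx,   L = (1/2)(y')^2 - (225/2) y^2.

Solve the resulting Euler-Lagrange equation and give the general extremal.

The Lagrangian is L = (1/2)(y')^2 - (225/2) y^2.
∂L/∂y = -225y.
∂L/∂y' = y'.
The Euler-Lagrange equation d/dx(∂L/∂y') − ∂L/∂y = 0 becomes:
    y'' + 225 y = 0
General solution: y(x) = A sin(15x) + B cos(15x), where A and B are arbitrary constants fixed by the endpoint conditions.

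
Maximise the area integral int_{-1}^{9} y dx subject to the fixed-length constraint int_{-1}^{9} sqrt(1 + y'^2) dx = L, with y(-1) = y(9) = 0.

Set up the augmented Lagrangian using a multiplier λ for the length constraint:
    F(y, y') = y − λ sqrt(1 + y'^2).
F has no explicit x dependence, so the Beltrami identity yields a first integral
    F − y' ∂F/∂y' = C.
Compute ∂F/∂y' = −λ y' / sqrt(1 + y'^2). Then
    y − λ sqrt(1 + y'^2) + λ y'^2 / sqrt(1 + y'^2) = C
    ⇒  y − λ / sqrt(1 + y'^2) = C.
Solving for y' and integrating gives
    (x − a)^2 + (y − b)^2 = λ^2,
a circular arc of radius λ. The constants a, b are determined by the endpoint conditions y(-1) = y(9) = 0, and λ is fixed implicitly by the length constraint
    ∫_{-1}^{9} sqrt(1 + y'^2) dx = L.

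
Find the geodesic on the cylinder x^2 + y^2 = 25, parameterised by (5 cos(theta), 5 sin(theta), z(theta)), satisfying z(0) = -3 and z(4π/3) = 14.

Parameterise the cylinder of radius R = 5 as
    r(θ) = (5 cos θ, 5 sin θ, z(θ)).
The arc-length element is
    ds = sqrt(25 + (dz/dθ)^2) dθ,
so the Lagrangian is L = sqrt(25 + z'^2).
L depends on z' only, not on z or θ, so ∂L/∂z = 0 and
    ∂L/∂z' = z' / sqrt(25 + z'^2).
The Euler-Lagrange equation gives
    d/dθ( z' / sqrt(25 + z'^2) ) = 0,
so z' is constant. Integrating once:
    z(θ) = a θ + b,
a helix on the cylinder (a straight line when the cylinder is unrolled). The constants a, b are determined by the endpoint conditions.
With endpoint conditions z(0) = -3 and z(4π/3) = 14: from z(0) = b we get b = -3, and a·4π/3 + -3 = 14 gives a = 51/(4π), so
    z(θ) = (51/(4π)) θ − 3.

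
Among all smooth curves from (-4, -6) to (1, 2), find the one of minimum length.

Arc-length functional: J[y] = ∫ sqrt(1 + (y')^2) dx.
Lagrangian L = sqrt(1 + (y')^2) has no explicit y dependence, so ∂L/∂y = 0 and the Euler-Lagrange equation gives
    d/dx( y' / sqrt(1 + (y')^2) ) = 0  ⇒  y' / sqrt(1 + (y')^2) = const.
Hence y' is constant, so y(x) is affine.
Fitting the endpoints (-4, -6) and (1, 2):
    slope m = (2 − (-6)) / (1 − (-4)) = 8/5,
    intercept c = (-6) − m·(-4) = 2/5.
Extremal: y(x) = (8/5) x + 2/5.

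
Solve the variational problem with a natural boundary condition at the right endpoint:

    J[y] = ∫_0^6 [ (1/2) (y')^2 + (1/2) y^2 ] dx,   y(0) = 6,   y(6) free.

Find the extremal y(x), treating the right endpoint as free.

The Lagrangian L = (1/2) (y')^2 + (1/2) y^2 gives
    ∂L/∂y = 1 y,   ∂L/∂y' = y'.
Euler-Lagrange: y'' − y = 0.
With k = 1, the general solution is
    y(x) = A cosh(x) + B sinh(x).
Fixed left endpoint y(0) = 6 ⇒ A = 6.
The right endpoint x = 6 is free, so the natural (transversality) condition is ∂L/∂y' |_{x=6} = 0, i.e. y'(6) = 0.
Compute y'(x) = A k sinh(k x) + B k cosh(k x), so
    y'(6) = A k sinh(k·6) + B k cosh(k·6) = 0
    ⇒ B = −A tanh(k·6) = − 6 tanh(1·6).
Therefore the extremal is
    y(x) = 6 cosh(1 x) − 6 tanh(1·6) sinh(1 x).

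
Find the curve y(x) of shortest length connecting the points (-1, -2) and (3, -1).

Arc-length functional: J[y] = ∫ sqrt(1 + (y')^2) dx.
Lagrangian L = sqrt(1 + (y')^2) has no explicit y dependence, so ∂L/∂y = 0 and the Euler-Lagrange equation gives
    d/dx( y' / sqrt(1 + (y')^2) ) = 0  ⇒  y' / sqrt(1 + (y')^2) = const.
Hence y' is constant, so y(x) is affine.
Fitting the endpoints (-1, -2) and (3, -1):
    slope m = ((-1) − (-2)) / (3 − (-1)) = 1/4,
    intercept c = (-2) − m·(-1) = -7/4.
Extremal: y(x) = (1/4) x - 7/4.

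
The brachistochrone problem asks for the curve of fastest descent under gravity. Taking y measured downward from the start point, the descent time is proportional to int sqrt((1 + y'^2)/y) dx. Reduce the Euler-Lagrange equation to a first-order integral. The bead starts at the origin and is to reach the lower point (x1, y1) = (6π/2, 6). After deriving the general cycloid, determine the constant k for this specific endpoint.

The Lagrangian L = sqrt((1 + y'^2) / y) has no explicit x dependence, so the Beltrami identity applies:
    L − y' ∂L/∂y' = C.
Compute ∂L/∂y' = y' / sqrt(y (1 + y'^2)).
Substitute:
    sqrt((1 + y'^2)/y) − y'·y' / sqrt(y (1 + y'^2))
    = (1 + y'^2) / sqrt(y (1 + y'^2)) − y'^2 / sqrt(y (1 + y'^2))
    = 1 / sqrt(y (1 + y'^2)) = C.
Squaring and rearranging gives the first integral
    y (1 + y'^2) = 1/C^2 =: k   (constant).
Solving this first-order ODE by the substitution
    y = (k/2)(1 − cos θ)
yields the cycloid parameterisation
    x(θ) = (k/2)(θ − sin θ),   y(θ) = (k/2)(1 − cos θ).
The constant k is fixed by the endpoint condition.
Now fit the given lower endpoint (x1, y1) = (6π/2, 6). At the bottom of the first arch (θ = π), the parametric equations give
    y(π) = (k/2)(1 − cos π) = k,
    x(π) = (k/2)(π − sin π) = kπ/2.
Matching y(π) = 6 gives k = 6, consistent with x(π) = 6π/2. Therefore the specific cycloid is
    x(θ) = (6/2)(θ − sin θ),   y(θ) = (6/2)(1 − cos θ).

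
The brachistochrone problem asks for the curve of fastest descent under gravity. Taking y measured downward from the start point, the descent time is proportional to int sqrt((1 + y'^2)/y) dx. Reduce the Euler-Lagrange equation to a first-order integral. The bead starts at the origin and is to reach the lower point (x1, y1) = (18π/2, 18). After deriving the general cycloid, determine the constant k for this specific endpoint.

The Lagrangian L = sqrt((1 + y'^2) / y) has no explicit x dependence, so the Beltrami identity applies:
    L − y' ∂L/∂y' = C.
Compute ∂L/∂y' = y' / sqrt(y (1 + y'^2)).
Substitute:
    sqrt((1 + y'^2)/y) − y'·y' / sqrt(y (1 + y'^2))
    = (1 + y'^2) / sqrt(y (1 + y'^2)) − y'^2 / sqrt(y (1 + y'^2))
    = 1 / sqrt(y (1 + y'^2)) = C.
Squaring and rearranging gives the first integral
    y (1 + y'^2) = 1/C^2 =: k   (constant).
Solving this first-order ODE by the substitution
    y = (k/2)(1 − cos θ)
yields the cycloid parameterisation
    x(θ) = (k/2)(θ − sin θ),   y(θ) = (k/2)(1 − cos θ).
The constant k is fixed by the endpoint condition.
Now fit the given lower endpoint (x1, y1) = (18π/2, 18). At the bottom of the first arch (θ = π), the parametric equations give
    y(π) = (k/2)(1 − cos π) = k,
    x(π) = (k/2)(π − sin π) = kπ/2.
Matching y(π) = 18 gives k = 18, consistent with x(π) = 18π/2. Therefore the specific cycloid is
    x(θ) = (18/2)(θ − sin θ),   y(θ) = (18/2)(1 − cos θ).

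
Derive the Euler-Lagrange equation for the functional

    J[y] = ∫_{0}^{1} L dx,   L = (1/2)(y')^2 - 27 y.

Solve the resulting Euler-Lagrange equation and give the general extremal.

The Lagrangian is L = (1/2)(y')^2 - 27 y.
∂L/∂y = -27.
∂L/∂y' = y'.
The Euler-Lagrange equation d/dx(∂L/∂y') − ∂L/∂y = 0 becomes:
    y'' + 27 = 0
General solution: y(x) = -(27/2) x^2 + A x + B, where A and B are arbitrary constants fixed by the endpoint conditions.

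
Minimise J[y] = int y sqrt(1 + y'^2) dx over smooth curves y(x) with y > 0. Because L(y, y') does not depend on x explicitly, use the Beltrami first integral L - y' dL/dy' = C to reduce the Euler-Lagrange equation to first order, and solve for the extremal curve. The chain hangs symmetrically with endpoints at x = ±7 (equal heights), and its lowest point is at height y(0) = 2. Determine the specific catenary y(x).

The Lagrangian L(y, y') = y sqrt(1 + y'^2) has no explicit x dependence, so the Beltrami identity applies:
    L − y' ∂L/∂y' = C.
Compute ∂L/∂y' = y · y' / sqrt(1 + y'^2). Then
    L − y' ∂L/∂y'
    = y sqrt(1 + y'^2) − y · y'^2 / sqrt(1 + y'^2)
    = y (1 + y'^2 − y'^2) / sqrt(1 + y'^2)
    = y / sqrt(1 + y'^2) = C.
Squaring gives y^2 = C^2 (1 + y'^2), i.e.
    y'^2 = y^2 / C^2 − 1.
Separating variables,
    dy / sqrt(y^2 − C^2) = dx / C,
and integrating gives arccosh(y / C) = (x − a)/C, so
    y(x) = C cosh((x − a)/C),
the catenary. The constants C and a are fixed by the two endpoint conditions (and, for the hanging-chain problem, the length constraint selects C).
Now fit the given data. The endpoints x = ±7 are symmetric at equal height, so the catenary is even about its minimum: a = 0 and y(x) = C cosh(x/C). The lowest point is y(0) = C cosh(0) = C, and we are told y(0) = 2, so C = 2. Therefore
    y(x) = 2 cosh(x/2),
and at the endpoints
    y(±7) = 2 cosh(7/2).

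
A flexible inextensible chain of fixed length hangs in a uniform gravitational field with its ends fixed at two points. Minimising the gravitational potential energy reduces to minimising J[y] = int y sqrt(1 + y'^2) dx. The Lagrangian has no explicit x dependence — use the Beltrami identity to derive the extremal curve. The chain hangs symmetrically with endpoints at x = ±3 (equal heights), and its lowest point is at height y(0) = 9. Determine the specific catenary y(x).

The Lagrangian L(y, y') = y sqrt(1 + y'^2) has no explicit x dependence, so the Beltrami identity applies:
    L − y' ∂L/∂y' = C.
Compute ∂L/∂y' = y · y' / sqrt(1 + y'^2). Then
    L − y' ∂L/∂y'
    = y sqrt(1 + y'^2) − y · y'^2 / sqrt(1 + y'^2)
    = y (1 + y'^2 − y'^2) / sqrt(1 + y'^2)
    = y / sqrt(1 + y'^2) = C.
Squaring gives y^2 = C^2 (1 + y'^2), i.e.
    y'^2 = y^2 / C^2 − 1.
Separating variables,
    dy / sqrt(y^2 − C^2) = dx / C,
and integrating gives arccosh(y / C) = (x − a)/C, so
    y(x) = C cosh((x − a)/C),
the catenary. The constants C and a are fixed by the two endpoint conditions (and, for the hanging-chain problem, the length constraint selects C).
Now fit the given data. The endpoints x = ±3 are symmetric at equal height, so the catenary is even about its minimum: a = 0 and y(x) = C cosh(x/C). The lowest point is y(0) = C cosh(0) = C, and we are told y(0) = 9, so C = 9. Therefore
    y(x) = 9 cosh(x/9),
and at the endpoints
    y(±3) = 9 cosh(3/9).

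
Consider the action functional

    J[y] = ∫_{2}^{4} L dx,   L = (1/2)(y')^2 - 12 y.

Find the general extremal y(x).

The Lagrangian is L = (1/2)(y')^2 - 12 y.
∂L/∂y = -12.
∂L/∂y' = y'.
The Euler-Lagrange equation d/dx(∂L/∂y') − ∂L/∂y = 0 becomes:
    y'' + 12 = 0
General solution: y(x) = -6 x^2 + A x + B, where A and B are arbitrary constants fixed by the endpoint conditions.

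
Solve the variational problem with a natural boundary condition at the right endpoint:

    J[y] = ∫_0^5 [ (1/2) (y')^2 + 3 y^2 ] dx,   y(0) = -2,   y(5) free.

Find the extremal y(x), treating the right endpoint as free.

The Lagrangian L = (1/2) (y')^2 + 3 y^2 gives
    ∂L/∂y = 6 y,   ∂L/∂y' = y'.
Euler-Lagrange: y'' − 6 y = 0.
With k = sqrt(6), the general solution is
    y(x) = A cosh(sqrt(6) x) + B sinh(sqrt(6) x).
Fixed left endpoint y(0) = -2 ⇒ A = -2.
The right endpoint x = 5 is free, so the natural (transversality) condition is ∂L/∂y' |_{x=5} = 0, i.e. y'(5) = 0.
Compute y'(x) = A k sinh(k x) + B k cosh(k x), so
    y'(5) = A k sinh(k·5) + B k cosh(k·5) = 0
    ⇒ B = −A tanh(k·5) = 2 tanh(sqrt(6)·5).
Therefore the extremal is
    y(x) = −2 cosh(sqrt(6) x) + 2 tanh(sqrt(6)·5) sinh(sqrt(6) x).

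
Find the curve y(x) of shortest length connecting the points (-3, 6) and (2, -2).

Arc-length functional: J[y] = ∫ sqrt(1 + (y')^2) dx.
Lagrangian L = sqrt(1 + (y')^2) has no explicit y dependence, so ∂L/∂y = 0 and the Euler-Lagrange equation gives
    d/dx( y' / sqrt(1 + (y')^2) ) = 0  ⇒  y' / sqrt(1 + (y')^2) = const.
Hence y' is constant, so y(x) is affine.
Fitting the endpoints (-3, 6) and (2, -2):
    slope m = ((-2) − 6) / (2 − (-3)) = -8/5,
    intercept c = 6 − m·(-3) = 6/5.
Extremal: y(x) = (-8/5) x + 6/5.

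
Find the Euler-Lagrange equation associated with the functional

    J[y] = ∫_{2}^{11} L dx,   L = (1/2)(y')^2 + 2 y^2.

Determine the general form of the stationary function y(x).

The Lagrangian is L = (1/2)(y')^2 + 2 y^2.
∂L/∂y = 4y.
∂L/∂y' = y'.
The Euler-Lagrange equation d/dx(∂L/∂y') − ∂L/∂y = 0 becomes:
    y'' - 4 y = 0
General solution: y(x) = A e^(2x) + B e^(-2x), where A and B are arbitrary constants fixed by the endpoint conditions.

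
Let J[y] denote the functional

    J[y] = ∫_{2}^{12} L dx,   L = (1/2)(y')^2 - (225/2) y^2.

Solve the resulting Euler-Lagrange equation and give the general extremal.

The Lagrangian is L = (1/2)(y')^2 - (225/2) y^2.
∂L/∂y = -225y.
∂L/∂y' = y'.
The Euler-Lagrange equation d/dx(∂L/∂y') − ∂L/∂y = 0 becomes:
    y'' + 225 y = 0
General solution: y(x) = A sin(15x) + B cos(15x), where A and B are arbitrary constants fixed by the endpoint conditions.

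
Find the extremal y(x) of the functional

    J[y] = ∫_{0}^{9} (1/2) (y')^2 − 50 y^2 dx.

The Lagrangian is L = (1/2) (y')^2 − 50 y^2.
Compute ∂L/∂y = -100y, ∂L/∂y' = y'.
The Euler-Lagrange equation d/dx(∂L/∂y') − ∂L/∂y = 0 reduces to
    y'' + 100 y = 0.
Its general solution is
    y(x) = A sin(10x) + B cos(10x),
with A, B fixed by the endpoint conditions.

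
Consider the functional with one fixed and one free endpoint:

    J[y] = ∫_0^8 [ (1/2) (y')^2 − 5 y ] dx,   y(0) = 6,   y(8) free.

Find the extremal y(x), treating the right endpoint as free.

The Lagrangian L = (1/2) (y')^2 − 5 y gives
    ∂L/∂y = −5,   ∂L/∂y' = y'.
Euler-Lagrange: d/dx(y') − (−5) = 0, i.e. y'' + 5 = 0, so
    y(x) = −(5/2) x^2 + C1 x + C2.
Fixed left endpoint y(0) = 6 ⇒ C2 = 6.
The right endpoint x = 8 is free, so the natural (transversality) condition is ∂L/∂y' |_{x=8} = 0, i.e. y'(8) = 0.
Compute y'(x) = −5 x + C1, so y'(8) = −40 + C1 = 0 ⇒ C1 = 40.
Therefore the extremal is
    y(x) = −(5/2) x^2 + 40 x + 6.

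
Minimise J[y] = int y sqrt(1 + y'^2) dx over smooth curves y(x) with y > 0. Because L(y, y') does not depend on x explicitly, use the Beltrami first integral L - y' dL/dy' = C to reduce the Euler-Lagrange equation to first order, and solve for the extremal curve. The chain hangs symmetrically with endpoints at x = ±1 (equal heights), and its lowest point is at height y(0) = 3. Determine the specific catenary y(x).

The Lagrangian L(y, y') = y sqrt(1 + y'^2) has no explicit x dependence, so the Beltrami identity applies:
    L − y' ∂L/∂y' = C.
Compute ∂L/∂y' = y · y' / sqrt(1 + y'^2). Then
    L − y' ∂L/∂y'
    = y sqrt(1 + y'^2) − y · y'^2 / sqrt(1 + y'^2)
    = y (1 + y'^2 − y'^2) / sqrt(1 + y'^2)
    = y / sqrt(1 + y'^2) = C.
Squaring gives y^2 = C^2 (1 + y'^2), i.e.
    y'^2 = y^2 / C^2 − 1.
Separating variables,
    dy / sqrt(y^2 − C^2) = dx / C,
and integrating gives arccosh(y / C) = (x − a)/C, so
    y(x) = C cosh((x − a)/C),
the catenary. The constants C and a are fixed by the two endpoint conditions (and, for the hanging-chain problem, the length constraint selects C).
Now fit the given data. The endpoints x = ±1 are symmetric at equal height, so the catenary is even about its minimum: a = 0 and y(x) = C cosh(x/C). The lowest point is y(0) = C cosh(0) = C, and we are told y(0) = 3, so C = 3. Therefore
    y(x) = 3 cosh(x/3),
and at the endpoints
    y(±1) = 3 cosh(1/3).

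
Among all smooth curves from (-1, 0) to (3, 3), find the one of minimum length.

Arc-length functional: J[y] = ∫ sqrt(1 + (y')^2) dx.
Lagrangian L = sqrt(1 + (y')^2) has no explicit y dependence, so ∂L/∂y = 0 and the Euler-Lagrange equation gives
    d/dx( y' / sqrt(1 + (y')^2) ) = 0  ⇒  y' / sqrt(1 + (y')^2) = const.
Hence y' is constant, so y(x) is affine.
Fitting the endpoints (-1, 0) and (3, 3):
    slope m = (3 − 0) / (3 − (-1)) = 3/4,
    intercept c = 0 − m·(-1) = 3/4.
Extremal: y(x) = (3/4) x + 3/4.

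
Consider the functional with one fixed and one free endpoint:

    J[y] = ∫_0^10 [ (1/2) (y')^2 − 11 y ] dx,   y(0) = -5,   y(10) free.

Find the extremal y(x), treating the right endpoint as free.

The Lagrangian L = (1/2) (y')^2 − 11 y gives
    ∂L/∂y = −11,   ∂L/∂y' = y'.
Euler-Lagrange: d/dx(y') − (−11) = 0, i.e. y'' + 11 = 0, so
    y(x) = −(11/2) x^2 + C1 x + C2.
Fixed left endpoint y(0) = -5 ⇒ C2 = -5.
The right endpoint x = 10 is free, so the natural (transversality) condition is ∂L/∂y' |_{x=10} = 0, i.e. y'(10) = 0.
Compute y'(x) = −11 x + C1, so y'(10) = −110 + C1 = 0 ⇒ C1 = 110.
Therefore the extremal is
    y(x) = −(11/2) x^2 + 110 x − 5.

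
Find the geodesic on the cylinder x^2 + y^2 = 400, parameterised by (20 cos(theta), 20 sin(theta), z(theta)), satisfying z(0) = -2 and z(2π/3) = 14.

Parameterise the cylinder of radius R = 20 as
    r(θ) = (20 cos θ, 20 sin θ, z(θ)).
The arc-length element is
    ds = sqrt(400 + (dz/dθ)^2) dθ,
so the Lagrangian is L = sqrt(400 + z'^2).
L depends on z' only, not on z or θ, so ∂L/∂z = 0 and
    ∂L/∂z' = z' / sqrt(400 + z'^2).
The Euler-Lagrange equation gives
    d/dθ( z' / sqrt(400 + z'^2) ) = 0,
so z' is constant. Integrating once:
    z(θ) = a θ + b,
a helix on the cylinder (a straight line when the cylinder is unrolled). The constants a, b are determined by the endpoint conditions.
With endpoint conditions z(0) = -2 and z(2π/3) = 14: from z(0) = b we get b = -2, and a·2π/3 + -2 = 14 gives a = 24/π, so
    z(θ) = (24/π) θ − 2.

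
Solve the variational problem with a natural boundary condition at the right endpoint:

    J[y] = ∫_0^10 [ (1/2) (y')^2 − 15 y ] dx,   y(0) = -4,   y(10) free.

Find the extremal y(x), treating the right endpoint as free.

The Lagrangian L = (1/2) (y')^2 − 15 y gives
    ∂L/∂y = −15,   ∂L/∂y' = y'.
Euler-Lagrange: d/dx(y') − (−15) = 0, i.e. y'' + 15 = 0, so
    y(x) = −(15/2) x^2 + C1 x + C2.
Fixed left endpoint y(0) = -4 ⇒ C2 = -4.
The right endpoint x = 10 is free, so the natural (transversality) condition is ∂L/∂y' |_{x=10} = 0, i.e. y'(10) = 0.
Compute y'(x) = −15 x + C1, so y'(10) = −150 + C1 = 0 ⇒ C1 = 150.
Therefore the extremal is
    y(x) = −(15/2) x^2 + 150 x − 4.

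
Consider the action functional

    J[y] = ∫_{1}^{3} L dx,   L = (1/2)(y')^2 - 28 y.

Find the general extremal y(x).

The Lagrangian is L = (1/2)(y')^2 - 28 y.
∂L/∂y = -28.
∂L/∂y' = y'.
The Euler-Lagrange equation d/dx(∂L/∂y') − ∂L/∂y = 0 becomes:
    y'' + 28 = 0
General solution: y(x) = -14 x^2 + A x + B, where A and B are arbitrary constants fixed by the endpoint conditions.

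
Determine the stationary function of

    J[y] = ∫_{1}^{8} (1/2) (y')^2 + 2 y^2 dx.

The Lagrangian is L = (1/2) (y')^2 + 2 y^2.
Compute ∂L/∂y = 4y, ∂L/∂y' = y'.
The Euler-Lagrange equation d/dx(∂L/∂y') − ∂L/∂y = 0 reduces to
    y'' − 4 y = 0.
Its general solution is
    y(x) = A e^(2x) + B e^(−2x),
with A, B fixed by the endpoint conditions.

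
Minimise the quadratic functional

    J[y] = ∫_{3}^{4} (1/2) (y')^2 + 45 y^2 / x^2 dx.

The Lagrangian is L = (1/2) (y')^2 + 45 y^2 / x^2.
Compute ∂L/∂y = 90y/x^2, ∂L/∂y' = y'.
The Euler-Lagrange equation d/dx(∂L/∂y') − ∂L/∂y = 0 reduces to
    y'' − 90/x^2 · y = 0  (x > 0).
Its general solution is
    y(x) = A x^10 + B x^(-9),
with A, B fixed by the endpoint conditions.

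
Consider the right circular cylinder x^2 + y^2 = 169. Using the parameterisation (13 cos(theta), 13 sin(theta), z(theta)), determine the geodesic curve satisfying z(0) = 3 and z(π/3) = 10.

Parameterise the cylinder of radius R = 13 as
    r(θ) = (13 cos θ, 13 sin θ, z(θ)).
The arc-length element is
    ds = sqrt(169 + (dz/dθ)^2) dθ,
so the Lagrangian is L = sqrt(169 + z'^2).
L depends on z' only, not on z or θ, so ∂L/∂z = 0 and
    ∂L/∂z' = z' / sqrt(169 + z'^2).
The Euler-Lagrange equation gives
    d/dθ( z' / sqrt(169 + z'^2) ) = 0,
so z' is constant. Integrating once:
    z(θ) = a θ + b,
a helix on the cylinder (a straight line when the cylinder is unrolled). The constants a, b are determined by the endpoint conditions.
With endpoint conditions z(0) = 3 and z(π/3) = 10: from z(0) = b we get b = 3, and a·π/3 + 3 = 10 gives a = 21/π, so
    z(θ) = (21/π) θ + 3.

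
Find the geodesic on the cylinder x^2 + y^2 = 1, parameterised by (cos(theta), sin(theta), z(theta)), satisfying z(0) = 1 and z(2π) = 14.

Parameterise the cylinder of radius R = 1 as
    r(θ) = (cos θ, sin θ, z(θ)).
The arc-length element is
    ds = sqrt(1 + (dz/dθ)^2) dθ,
so the Lagrangian is L = sqrt(1 + z'^2).
L depends on z' only, not on z or θ, so ∂L/∂z = 0 and
    ∂L/∂z' = z' / sqrt(1 + z'^2).
The Euler-Lagrange equation gives
    d/dθ( z' / sqrt(1 + z'^2) ) = 0,
so z' is constant. Integrating once:
    z(θ) = a θ + b,
a helix on the cylinder (a straight line when the cylinder is unrolled). The constants a, b are determined by the endpoint conditions.
With endpoint conditions z(0) = 1 and z(2π) = 14: from z(0) = b we get b = 1, and a·2π + 1 = 14 gives a = 13/(2π), so
    z(θ) = (13/(2π)) θ + 1.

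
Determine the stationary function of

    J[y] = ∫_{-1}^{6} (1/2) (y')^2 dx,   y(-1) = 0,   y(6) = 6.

The Lagrangian is L = (1/2) (y')^2.
Compute ∂L/∂y = 0, ∂L/∂y' = y'.
The Euler-Lagrange equation d/dx(∂L/∂y') − ∂L/∂y = 0 reduces to
    y'' = 0.
Its general solution is
    y(x) = A x + B,
with A, B fixed by the endpoint conditions.
Applying the endpoint conditions y(-1) = 0 and y(6) = 6: solve A·-1 + B = 0 and A·6 + B = 6. Subtracting gives A(6 − -1) = 6 − 0, so A = 6/7, and B = 0 − A·-1 = 6/7. Therefore
    y(x) = (6/7) x + 6/7.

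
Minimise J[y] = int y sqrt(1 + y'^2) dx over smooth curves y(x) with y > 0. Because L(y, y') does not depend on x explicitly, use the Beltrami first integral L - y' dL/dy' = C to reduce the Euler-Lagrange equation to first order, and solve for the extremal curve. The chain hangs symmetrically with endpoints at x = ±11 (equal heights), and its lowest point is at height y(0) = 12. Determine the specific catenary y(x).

The Lagrangian L(y, y') = y sqrt(1 + y'^2) has no explicit x dependence, so the Beltrami identity applies:
    L − y' ∂L/∂y' = C.
Compute ∂L/∂y' = y · y' / sqrt(1 + y'^2). Then
    L − y' ∂L/∂y'
    = y sqrt(1 + y'^2) − y · y'^2 / sqrt(1 + y'^2)
    = y (1 + y'^2 − y'^2) / sqrt(1 + y'^2)
    = y / sqrt(1 + y'^2) = C.
Squaring gives y^2 = C^2 (1 + y'^2), i.e.
    y'^2 = y^2 / C^2 − 1.
Separating variables,
    dy / sqrt(y^2 − C^2) = dx / C,
and integrating gives arccosh(y / C) = (x − a)/C, so
    y(x) = C cosh((x − a)/C),
the catenary. The constants C and a are fixed by the two endpoint conditions (and, for the hanging-chain problem, the length constraint selects C).
Now fit the given data. The endpoints x = ±11 are symmetric at equal height, so the catenary is even about its minimum: a = 0 and y(x) = C cosh(x/C). The lowest point is y(0) = C cosh(0) = C, and we are told y(0) = 12, so C = 12. Therefore
    y(x) = 12 cosh(x/12),
and at the endpoints
    y(±11) = 12 cosh(11/12).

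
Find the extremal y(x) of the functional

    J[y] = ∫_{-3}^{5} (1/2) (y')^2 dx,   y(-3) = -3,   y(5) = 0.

The Lagrangian is L = (1/2) (y')^2.
Compute ∂L/∂y = 0, ∂L/∂y' = y'.
The Euler-Lagrange equation d/dx(∂L/∂y') − ∂L/∂y = 0 reduces to
    y'' = 0.
Its general solution is
    y(x) = A x + B,
with A, B fixed by the endpoint conditions.
Applying the endpoint conditions y(-3) = -3 and y(5) = 0: solve A·-3 + B = -3 and A·5 + B = 0. Subtracting gives A(5 − -3) = 0 − -3, so A = 3/8, and B = -3 − A·-3 = -15/8. Therefore
    y(x) = (3/8) x - 15/8.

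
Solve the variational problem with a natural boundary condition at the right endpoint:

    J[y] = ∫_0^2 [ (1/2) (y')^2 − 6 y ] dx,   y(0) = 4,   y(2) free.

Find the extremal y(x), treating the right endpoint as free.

The Lagrangian L = (1/2) (y')^2 − 6 y gives
    ∂L/∂y = −6,   ∂L/∂y' = y'.
Euler-Lagrange: d/dx(y') − (−6) = 0, i.e. y'' + 6 = 0, so
    y(x) = −(6/2) x^2 + C1 x + C2.
Fixed left endpoint y(0) = 4 ⇒ C2 = 4.
The right endpoint x = 2 is free, so the natural (transversality) condition is ∂L/∂y' |_{x=2} = 0, i.e. y'(2) = 0.
Compute y'(x) = −6 x + C1, so y'(2) = −12 + C1 = 0 ⇒ C1 = 12.
Therefore the extremal is
    y(x) = −3 x^2 + 12 x + 4.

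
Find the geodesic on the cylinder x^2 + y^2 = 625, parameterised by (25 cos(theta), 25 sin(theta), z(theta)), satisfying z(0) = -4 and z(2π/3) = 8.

Parameterise the cylinder of radius R = 25 as
    r(θ) = (25 cos θ, 25 sin θ, z(θ)).
The arc-length element is
    ds = sqrt(625 + (dz/dθ)^2) dθ,
so the Lagrangian is L = sqrt(625 + z'^2).
L depends on z' only, not on z or θ, so ∂L/∂z = 0 and
    ∂L/∂z' = z' / sqrt(625 + z'^2).
The Euler-Lagrange equation gives
    d/dθ( z' / sqrt(625 + z'^2) ) = 0,
so z' is constant. Integrating once:
    z(θ) = a θ + b,
a helix on the cylinder (a straight line when the cylinder is unrolled). The constants a, b are determined by the endpoint conditions.
With endpoint conditions z(0) = -4 and z(2π/3) = 8: from z(0) = b we get b = -4, and a·2π/3 + -4 = 8 gives a = 18/π, so
    z(θ) = (18/π) θ − 4.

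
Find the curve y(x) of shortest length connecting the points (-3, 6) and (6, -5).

Arc-length functional: J[y] = ∫ sqrt(1 + (y')^2) dx.
Lagrangian L = sqrt(1 + (y')^2) has no explicit y dependence, so ∂L/∂y = 0 and the Euler-Lagrange equation gives
    d/dx( y' / sqrt(1 + (y')^2) ) = 0  ⇒  y' / sqrt(1 + (y')^2) = const.
Hence y' is constant, so y(x) is affine.
Fitting the endpoints (-3, 6) and (6, -5):
    slope m = ((-5) − 6) / (6 − (-3)) = -11/9,
    intercept c = 6 − m·(-3) = 7/3.
Extremal: y(x) = (-11/9) x + 7/3.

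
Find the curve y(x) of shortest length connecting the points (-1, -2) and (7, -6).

Arc-length functional: J[y] = ∫ sqrt(1 + (y')^2) dx.
Lagrangian L = sqrt(1 + (y')^2) has no explicit y dependence, so ∂L/∂y = 0 and the Euler-Lagrange equation gives
    d/dx( y' / sqrt(1 + (y')^2) ) = 0  ⇒  y' / sqrt(1 + (y')^2) = const.
Hence y' is constant, so y(x) is affine.
Fitting the endpoints (-1, -2) and (7, -6):
    slope m = ((-6) − (-2)) / (7 − (-1)) = -1/2,
    intercept c = (-2) − m·(-1) = -5/2.
Extremal: y(x) = (-1/2) x - 5/2.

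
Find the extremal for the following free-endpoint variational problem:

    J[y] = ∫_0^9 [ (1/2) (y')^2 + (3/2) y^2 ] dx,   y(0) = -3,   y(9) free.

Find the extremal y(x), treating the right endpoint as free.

The Lagrangian L = (1/2) (y')^2 + (3/2) y^2 gives
    ∂L/∂y = 3 y,   ∂L/∂y' = y'.
Euler-Lagrange: y'' − 3 y = 0.
With k = sqrt(3), the general solution is
    y(x) = A cosh(sqrt(3) x) + B sinh(sqrt(3) x).
Fixed left endpoint y(0) = -3 ⇒ A = -3.
The right endpoint x = 9 is free, so the natural (transversality) condition is ∂L/∂y' |_{x=9} = 0, i.e. y'(9) = 0.
Compute y'(x) = A k sinh(k x) + B k cosh(k x), so
    y'(9) = A k sinh(k·9) + B k cosh(k·9) = 0
    ⇒ B = −A tanh(k·9) = 3 tanh(sqrt(3)·9).
Therefore the extremal is
    y(x) = −3 cosh(sqrt(3) x) + 3 tanh(sqrt(3)·9) sinh(sqrt(3) x).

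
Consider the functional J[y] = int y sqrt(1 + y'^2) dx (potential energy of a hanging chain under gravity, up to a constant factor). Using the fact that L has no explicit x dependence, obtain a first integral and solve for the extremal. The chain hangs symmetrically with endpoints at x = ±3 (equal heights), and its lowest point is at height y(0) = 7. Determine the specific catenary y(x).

The Lagrangian L(y, y') = y sqrt(1 + y'^2) has no explicit x dependence, so the Beltrami identity applies:
    L − y' ∂L/∂y' = C.
Compute ∂L/∂y' = y · y' / sqrt(1 + y'^2). Then
    L − y' ∂L/∂y'
    = y sqrt(1 + y'^2) − y · y'^2 / sqrt(1 + y'^2)
    = y (1 + y'^2 − y'^2) / sqrt(1 + y'^2)
    = y / sqrt(1 + y'^2) = C.
Squaring gives y^2 = C^2 (1 + y'^2), i.e.
    y'^2 = y^2 / C^2 − 1.
Separating variables,
    dy / sqrt(y^2 − C^2) = dx / C,
and integrating gives arccosh(y / C) = (x − a)/C, so
    y(x) = C cosh((x − a)/C),
the catenary. The constants C and a are fixed by the two endpoint conditions (and, for the hanging-chain problem, the length constraint selects C).
Now fit the given data. The endpoints x = ±3 are symmetric at equal height, so the catenary is even about its minimum: a = 0 and y(x) = C cosh(x/C). The lowest point is y(0) = C cosh(0) = C, and we are told y(0) = 7, so C = 7. Therefore
    y(x) = 7 cosh(x/7),
and at the endpoints
    y(±3) = 7 cosh(3/7).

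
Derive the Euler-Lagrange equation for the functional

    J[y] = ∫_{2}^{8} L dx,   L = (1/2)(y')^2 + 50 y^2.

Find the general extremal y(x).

The Lagrangian is L = (1/2)(y')^2 + 50 y^2.
∂L/∂y = 100y.
∂L/∂y' = y'.
The Euler-Lagrange equation d/dx(∂L/∂y') − ∂L/∂y = 0 becomes:
    y'' - 100 y = 0
General solution: y(x) = A e^(10x) + B e^(-10x), where A and B are arbitrary constants fixed by the endpoint conditions.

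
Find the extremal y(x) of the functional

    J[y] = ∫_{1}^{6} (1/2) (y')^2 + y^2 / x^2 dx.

The Lagrangian is L = (1/2) (y')^2 + y^2 / x^2.
Compute ∂L/∂y = 2y/x^2, ∂L/∂y' = y'.
The Euler-Lagrange equation d/dx(∂L/∂y') − ∂L/∂y = 0 reduces to
    y'' − 2/x^2 · y = 0  (x > 0).
Its general solution is
    y(x) = A x^2 + B / x,
with A, B fixed by the endpoint conditions.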